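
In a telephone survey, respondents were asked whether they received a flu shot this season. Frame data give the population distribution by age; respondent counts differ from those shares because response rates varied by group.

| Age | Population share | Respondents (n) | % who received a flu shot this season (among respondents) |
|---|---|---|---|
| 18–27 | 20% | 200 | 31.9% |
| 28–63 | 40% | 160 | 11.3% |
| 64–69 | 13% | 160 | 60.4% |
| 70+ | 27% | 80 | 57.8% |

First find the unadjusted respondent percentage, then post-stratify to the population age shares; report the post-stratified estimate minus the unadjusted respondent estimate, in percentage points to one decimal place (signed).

Unadjusted (pooled respondent) estimate weights by respondent counts:
  (200/600)×31.9 + (160/600)×11.3 + (160/600)×60.4 + (80/600)×57.8 = 37.46%
Post-stratified estimate weights by population shares:
  0.2×31.9 + 0.4×11.3 + 0.13×60.4 + 0.27×57.8 = 34.358%
Difference = 34.358 − 37.46 = -3.102 pp.

-3.1 percentage points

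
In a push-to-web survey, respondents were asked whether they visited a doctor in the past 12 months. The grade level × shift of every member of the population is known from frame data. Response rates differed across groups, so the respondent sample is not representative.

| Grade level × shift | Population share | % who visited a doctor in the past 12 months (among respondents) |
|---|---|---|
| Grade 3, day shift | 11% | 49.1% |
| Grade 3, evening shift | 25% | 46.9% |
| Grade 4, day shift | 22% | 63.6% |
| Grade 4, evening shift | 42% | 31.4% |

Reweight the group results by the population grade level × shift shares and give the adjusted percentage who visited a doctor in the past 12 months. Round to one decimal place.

Reweight to the known grade level × shift distribution:
  Grade 3, day shift: 0.11 × 49.1 = 5.401
  Grade 3, evening shift: 0.25 × 46.9 = 11.725
  Grade 4, day shift: 0.22 × 63.6 = 13.992
  Grade 4, evening shift: 0.42 × 31.4 = 13.188
Post-stratified estimate = 44.306 → 44.3%.

44.3%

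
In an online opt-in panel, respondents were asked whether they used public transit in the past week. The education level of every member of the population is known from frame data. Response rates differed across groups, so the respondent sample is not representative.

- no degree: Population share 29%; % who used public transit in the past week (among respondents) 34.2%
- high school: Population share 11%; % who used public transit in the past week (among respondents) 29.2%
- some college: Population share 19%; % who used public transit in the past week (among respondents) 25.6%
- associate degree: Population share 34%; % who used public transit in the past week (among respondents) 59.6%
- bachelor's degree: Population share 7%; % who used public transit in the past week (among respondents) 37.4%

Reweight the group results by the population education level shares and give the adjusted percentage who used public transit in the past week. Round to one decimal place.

Weight each group's respondent value by its population share:
  no degree: 0.29 × 34.2 = 9.918
  high school: 0.11 × 29.2 = 3.212
  some college: 0.19 × 25.6 = 4.864
  associate degree: 0.34 × 59.6 = 20.264
  bachelor's degree: 0.07 × 37.4 = 2.618
Post-stratified estimate = 40.876 → 40.9%.

40.9%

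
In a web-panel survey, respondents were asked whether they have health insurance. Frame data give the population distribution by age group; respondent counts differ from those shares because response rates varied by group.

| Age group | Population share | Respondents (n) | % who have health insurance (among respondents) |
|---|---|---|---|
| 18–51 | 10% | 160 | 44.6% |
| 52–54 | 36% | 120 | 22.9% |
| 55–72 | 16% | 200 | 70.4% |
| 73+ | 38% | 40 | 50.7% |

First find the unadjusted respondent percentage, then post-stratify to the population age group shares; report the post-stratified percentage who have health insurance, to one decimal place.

43.2%

Unadjusted (pooled respondent) estimate weights by respondent counts:
  (160/520)×44.6 + (120/520)×22.9 + (200/520)×70.4 + (40/520)×50.7 = 49.9846%
Post-stratified estimate weights by population shares:
  0.1×44.6 + 0.36×22.9 + 0.16×70.4 + 0.38×50.7 = 43.234%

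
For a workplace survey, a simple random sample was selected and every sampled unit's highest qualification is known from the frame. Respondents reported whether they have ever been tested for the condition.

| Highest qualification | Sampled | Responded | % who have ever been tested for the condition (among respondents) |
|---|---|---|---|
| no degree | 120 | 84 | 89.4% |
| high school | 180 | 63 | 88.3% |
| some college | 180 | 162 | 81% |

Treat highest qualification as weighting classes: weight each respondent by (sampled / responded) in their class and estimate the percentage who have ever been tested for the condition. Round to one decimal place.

Response rates by class: no degree 84/120 = 70%, high school 63/180 = 35%, some college 162/180 = 90%.
Inverse-response-rate weighting restores each class to its sampled count, so class totals weight by n_sampled:
  no degree: 120 × 89.4 = 10,728
  high school: 180 × 88.3 = 15,894
  some college: 180 × 81 = 14,580
Adjusted estimate = 41,202 / 480 = 85.8375 → 85.8%.

85.8%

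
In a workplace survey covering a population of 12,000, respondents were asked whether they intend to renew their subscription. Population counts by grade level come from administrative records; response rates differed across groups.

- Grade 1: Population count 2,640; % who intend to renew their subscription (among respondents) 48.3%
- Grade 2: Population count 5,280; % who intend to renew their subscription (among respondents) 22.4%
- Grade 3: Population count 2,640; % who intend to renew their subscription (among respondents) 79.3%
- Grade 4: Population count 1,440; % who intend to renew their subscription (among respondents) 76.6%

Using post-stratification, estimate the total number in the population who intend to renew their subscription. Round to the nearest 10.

5,650

Each cell contributes its population count × the respondent rate:
  Grade 1: 2,640 × 48.3% = 1275.12
  Grade 2: 5,280 × 22.4% = 1182.72
  Grade 3: 2,640 × 79.3% = 2093.52
  Grade 4: 1,440 × 76.6% = 1103.04
Estimated total = 5654.4 → 5,650.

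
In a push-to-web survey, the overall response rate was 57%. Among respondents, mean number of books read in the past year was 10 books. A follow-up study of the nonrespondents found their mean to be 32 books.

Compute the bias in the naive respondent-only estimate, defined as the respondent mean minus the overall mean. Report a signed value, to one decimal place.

-9.5

Nonresponse fraction = 1 − 0.57 = 0.43.
Bias = (nonresponse fraction) × (respondent mean − nonrespondent mean)
     = 0.43 × (10 − 32) = 0.43 × -22 = -9.46.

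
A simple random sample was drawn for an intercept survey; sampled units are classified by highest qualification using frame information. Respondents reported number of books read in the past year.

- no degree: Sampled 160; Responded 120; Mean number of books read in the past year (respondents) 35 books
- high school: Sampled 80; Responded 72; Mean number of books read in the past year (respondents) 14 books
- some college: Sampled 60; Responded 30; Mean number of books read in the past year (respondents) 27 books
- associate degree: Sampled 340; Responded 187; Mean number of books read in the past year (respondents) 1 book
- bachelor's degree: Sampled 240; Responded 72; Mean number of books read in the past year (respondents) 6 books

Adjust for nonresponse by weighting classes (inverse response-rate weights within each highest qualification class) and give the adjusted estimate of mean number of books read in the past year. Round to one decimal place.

Response rates by class: no degree 120/160 = 75%, high school 72/80 = 90%, some college 30/60 = 50%, associate degree 187/340 = 55%, bachelor's degree 72/240 = 30%.
Weighting each respondent by the inverse class response rate inflates each class back to its sampled size, so the class weight is n_sampled:
  no degree: 160 × 35 = 5600
  high school: 80 × 14 = 1120
  some college: 60 × 27 = 1620
  associate degree: 340 × 1 = 340
  bachelor's degree: 240 × 6 = 1440
Adjusted estimate = 10,120 / 880 = 11.5 → 11.5.

11.5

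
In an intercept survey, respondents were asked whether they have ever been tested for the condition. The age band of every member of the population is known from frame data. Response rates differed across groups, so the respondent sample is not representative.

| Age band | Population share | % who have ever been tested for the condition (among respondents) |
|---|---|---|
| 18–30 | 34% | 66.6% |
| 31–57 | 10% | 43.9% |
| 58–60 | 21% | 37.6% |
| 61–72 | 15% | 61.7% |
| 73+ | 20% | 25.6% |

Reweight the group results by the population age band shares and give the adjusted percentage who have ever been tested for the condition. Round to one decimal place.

Weight each group's respondent value by its population share:
  18–30: 0.34 × 66.6 = 22.644
  31–57: 0.1 × 43.9 = 4.39
  58–60: 0.21 × 37.6 = 7.896
  61–72: 0.15 × 61.7 = 9.255
  73+: 0.2 × 25.6 = 5.12
Post-stratified estimate = 49.305 → 49.3%.

49.3%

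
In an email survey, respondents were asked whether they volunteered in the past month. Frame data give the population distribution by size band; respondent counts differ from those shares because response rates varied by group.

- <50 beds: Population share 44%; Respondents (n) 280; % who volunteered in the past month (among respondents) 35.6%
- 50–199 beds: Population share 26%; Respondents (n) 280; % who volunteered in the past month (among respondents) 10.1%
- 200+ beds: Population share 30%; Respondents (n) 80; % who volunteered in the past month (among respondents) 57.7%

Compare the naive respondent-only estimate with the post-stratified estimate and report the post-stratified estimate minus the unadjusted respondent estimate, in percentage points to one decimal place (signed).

Naive respondent-only estimate (weights = respondent counts):
  (280/640)×35.6 + (280/640)×10.1 + (80/640)×57.7 = 27.2063%
Post-stratified estimate weights by population shares:
  0.44×35.6 + 0.26×10.1 + 0.3×57.7 = 35.6%
Difference = 35.6 − 27.2063 = 8.3938 pp.

+8.4 percentage points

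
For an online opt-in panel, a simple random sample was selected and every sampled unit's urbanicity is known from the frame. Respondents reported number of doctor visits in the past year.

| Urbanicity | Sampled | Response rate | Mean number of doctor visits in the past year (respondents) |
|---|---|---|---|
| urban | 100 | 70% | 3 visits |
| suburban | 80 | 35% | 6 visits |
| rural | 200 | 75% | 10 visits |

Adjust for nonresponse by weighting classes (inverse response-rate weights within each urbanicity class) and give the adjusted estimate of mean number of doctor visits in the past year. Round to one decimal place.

Each respondent's weight = sampled/responded in their class; summing within a class gives n_sampled, so:
  urban: 100 × 3 = 300
  suburban: 80 × 6 = 480
  rural: 200 × 10 = 2000
Adjusted estimate = 2780 / 380 = 7.31579 → 7.3.

7.3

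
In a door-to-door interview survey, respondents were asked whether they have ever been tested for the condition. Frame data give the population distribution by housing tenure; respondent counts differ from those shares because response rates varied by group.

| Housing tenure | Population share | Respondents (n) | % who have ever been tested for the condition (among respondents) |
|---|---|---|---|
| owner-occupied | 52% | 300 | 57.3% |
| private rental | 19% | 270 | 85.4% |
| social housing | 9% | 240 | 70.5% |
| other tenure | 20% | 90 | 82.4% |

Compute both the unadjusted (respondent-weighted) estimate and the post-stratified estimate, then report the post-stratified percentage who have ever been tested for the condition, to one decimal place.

Naive respondent-only estimate (weights = respondent counts):
  (300/900)×57.3 + (270/900)×85.4 + (240/900)×70.5 + (90/900)×82.4 = 71.76%
Post-stratified estimate weights by population shares:
  0.52×57.3 + 0.19×85.4 + 0.09×70.5 + 0.2×82.4 = 68.847%

68.8%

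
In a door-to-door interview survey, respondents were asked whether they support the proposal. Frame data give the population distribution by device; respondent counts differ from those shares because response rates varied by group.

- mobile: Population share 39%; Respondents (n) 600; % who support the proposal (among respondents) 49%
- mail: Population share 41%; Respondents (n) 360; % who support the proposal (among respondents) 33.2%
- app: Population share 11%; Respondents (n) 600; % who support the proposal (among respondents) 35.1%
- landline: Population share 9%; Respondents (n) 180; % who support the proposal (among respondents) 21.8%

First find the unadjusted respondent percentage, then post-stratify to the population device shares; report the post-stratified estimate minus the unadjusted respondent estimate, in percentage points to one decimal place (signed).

Without adjustment, the pooled respondent share is:
  (600/1740)×49 + (360/1740)×33.2 + (600/1740)×35.1 + (180/1740)×21.8 = 38.1241%
Post-stratifying to population shares instead:
  0.39×49 + 0.41×33.2 + 0.11×35.1 + 0.09×21.8 = 38.545%
Difference = 38.545 − 38.1241 = 0.4209 pp.

+0.4 percentage points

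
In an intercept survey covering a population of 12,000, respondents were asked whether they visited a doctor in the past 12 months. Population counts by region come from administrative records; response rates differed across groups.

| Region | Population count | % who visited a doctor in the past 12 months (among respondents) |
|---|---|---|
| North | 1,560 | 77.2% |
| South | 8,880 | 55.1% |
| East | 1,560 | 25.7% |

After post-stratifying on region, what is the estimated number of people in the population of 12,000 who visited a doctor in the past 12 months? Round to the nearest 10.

6,500

Apply each group's respondent rate to its population count:
  North: 1,560 × 77.2% = 1204.32
  South: 8,880 × 55.1% = 4892.88
  East: 1,560 × 25.7% = 400.92
Estimated total = 6498.12 → 6,500.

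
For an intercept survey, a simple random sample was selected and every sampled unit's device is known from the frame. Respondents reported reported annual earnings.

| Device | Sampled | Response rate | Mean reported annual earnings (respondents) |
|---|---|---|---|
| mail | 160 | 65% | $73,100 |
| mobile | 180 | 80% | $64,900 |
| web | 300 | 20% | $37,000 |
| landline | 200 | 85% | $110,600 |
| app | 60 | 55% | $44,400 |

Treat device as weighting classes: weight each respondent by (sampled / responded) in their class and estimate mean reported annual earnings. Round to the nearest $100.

Inverse-response-rate weighting restores each class to its sampled count, so class totals weight by n_sampled:
  mail: 160 × 73,100 = 11,696,000
  mobile: 180 × 64,900 = 11,682,000
  web: 300 × 37,000 = 11,100,000
  landline: 200 × 110,600 = 22,120,000
  app: 60 × 44,400 = 2,664,000
Adjusted estimate = 59,262,000 / 900 = 65846.7 → $65,800.

$65,800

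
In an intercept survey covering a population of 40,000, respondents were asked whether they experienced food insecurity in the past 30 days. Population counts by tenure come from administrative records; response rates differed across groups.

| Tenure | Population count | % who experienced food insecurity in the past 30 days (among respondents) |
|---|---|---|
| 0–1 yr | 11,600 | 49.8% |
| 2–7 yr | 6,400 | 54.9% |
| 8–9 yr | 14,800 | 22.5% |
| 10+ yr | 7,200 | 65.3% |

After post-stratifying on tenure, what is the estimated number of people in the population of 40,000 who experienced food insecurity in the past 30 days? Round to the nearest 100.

17,300

Estimated count per cell = population count × respondent percentage:
  0–1 yr: 11,600 × 49.8% = 5776.8
  2–7 yr: 6,400 × 54.9% = 3513.6
  8–9 yr: 14,800 × 22.5% = 3330
  10+ yr: 7,200 × 65.3% = 4701.6
Estimated total = 17,322 → 17,300.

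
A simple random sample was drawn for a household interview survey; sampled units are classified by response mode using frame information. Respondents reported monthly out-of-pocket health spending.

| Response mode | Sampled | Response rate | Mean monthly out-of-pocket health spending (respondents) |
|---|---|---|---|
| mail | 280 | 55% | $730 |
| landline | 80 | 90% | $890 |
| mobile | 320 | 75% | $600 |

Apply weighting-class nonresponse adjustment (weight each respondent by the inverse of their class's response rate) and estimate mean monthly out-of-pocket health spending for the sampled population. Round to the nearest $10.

$690

With weight = n_sampled/n_responded per class, the weighted class total is n_sampled:
  mail: 280 × 730 = 204,400
  landline: 80 × 890 = 71,200
  mobile: 320 × 600 = 192,000
Adjusted estimate = 467,600 / 680 = 687.647 → $690.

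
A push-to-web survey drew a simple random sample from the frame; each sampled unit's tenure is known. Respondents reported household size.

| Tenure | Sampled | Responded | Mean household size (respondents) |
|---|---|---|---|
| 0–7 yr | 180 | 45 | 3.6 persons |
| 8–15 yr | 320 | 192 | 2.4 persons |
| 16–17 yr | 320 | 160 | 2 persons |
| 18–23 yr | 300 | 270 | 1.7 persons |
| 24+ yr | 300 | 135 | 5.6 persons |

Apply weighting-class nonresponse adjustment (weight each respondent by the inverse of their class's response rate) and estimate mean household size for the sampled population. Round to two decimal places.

Class response rates: 0–7 yr 45/180 = 25%, 8–15 yr 192/320 = 60%, 16–17 yr 160/320 = 50%, 18–23 yr 270/300 = 90%, 24+ yr 135/300 = 45%.
Weighting each respondent by the inverse class response rate inflates each class back to its sampled size, so the class weight is n_sampled:
  0–7 yr: 180 × 3.6 = 648
  8–15 yr: 320 × 2.4 = 768
  16–17 yr: 320 × 2 = 640
  18–23 yr: 300 × 1.7 = 510
  24+ yr: 300 × 5.6 = 1680
Adjusted estimate = 4246 / 1,420 = 2.99014 → 2.99.

2.99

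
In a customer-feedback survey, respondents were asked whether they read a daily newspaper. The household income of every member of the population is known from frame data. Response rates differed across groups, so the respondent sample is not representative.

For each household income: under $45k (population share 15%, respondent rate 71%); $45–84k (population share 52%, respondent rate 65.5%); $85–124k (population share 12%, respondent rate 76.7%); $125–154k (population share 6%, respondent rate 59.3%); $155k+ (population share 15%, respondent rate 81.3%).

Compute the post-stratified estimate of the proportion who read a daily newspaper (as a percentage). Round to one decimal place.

69.7%

Each cell contributes population-share × respondent value:
  under $45k: 0.15 × 71 = 10.65
  $45–84k: 0.52 × 65.5 = 34.06
  $85–124k: 0.12 × 76.7 = 9.204
  $125–154k: 0.06 × 59.3 = 3.558
  $155k+: 0.15 × 81.3 = 12.195
Post-stratified estimate = 69.667 → 69.7%.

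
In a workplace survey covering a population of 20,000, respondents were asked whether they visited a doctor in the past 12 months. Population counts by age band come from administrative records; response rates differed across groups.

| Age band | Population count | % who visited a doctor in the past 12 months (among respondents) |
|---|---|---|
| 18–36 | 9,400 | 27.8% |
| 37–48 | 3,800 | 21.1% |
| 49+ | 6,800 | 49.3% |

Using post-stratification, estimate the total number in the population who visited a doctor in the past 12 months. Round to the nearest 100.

Estimated count per cell = population count × respondent percentage:
  18–36: 9,400 × 27.8% = 2613.2
  37–48: 3,800 × 21.1% = 801.8
  49+: 6,800 × 49.3% = 3352.4
Estimated total = 6767.4 → 6,800.

6,800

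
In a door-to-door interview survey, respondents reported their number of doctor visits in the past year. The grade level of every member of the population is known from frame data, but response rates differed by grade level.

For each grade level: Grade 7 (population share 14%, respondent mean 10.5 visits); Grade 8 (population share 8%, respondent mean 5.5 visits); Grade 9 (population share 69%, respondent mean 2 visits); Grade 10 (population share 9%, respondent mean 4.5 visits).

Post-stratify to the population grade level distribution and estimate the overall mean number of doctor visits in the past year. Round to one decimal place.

3.7

Reweight to the known grade level distribution:
  Grade 7: 0.14 × 10.5 = 1.47
  Grade 8: 0.08 × 5.5 = 0.44
  Grade 9: 0.69 × 2 = 1.38
  Grade 10: 0.09 × 4.5 = 0.405
Post-stratified estimate = 3.695 → 3.7.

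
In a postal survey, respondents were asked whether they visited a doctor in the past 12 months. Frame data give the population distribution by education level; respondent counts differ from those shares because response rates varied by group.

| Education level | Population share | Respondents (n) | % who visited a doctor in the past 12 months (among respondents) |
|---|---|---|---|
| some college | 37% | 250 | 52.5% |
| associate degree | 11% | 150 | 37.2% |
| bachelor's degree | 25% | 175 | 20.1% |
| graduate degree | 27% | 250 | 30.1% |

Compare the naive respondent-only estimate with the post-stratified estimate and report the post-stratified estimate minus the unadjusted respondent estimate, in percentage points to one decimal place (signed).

+0.6 percentage points

Naive respondent-only estimate (weights = respondent counts):
  (250/825)×52.5 + (150/825)×37.2 + (175/825)×20.1 + (250/825)×30.1 = 36.0576%
Reweighting by population education level shares:
  0.37×52.5 + 0.11×37.2 + 0.25×20.1 + 0.27×30.1 = 36.669%
Difference = 36.669 − 36.0576 = 0.6114 pp.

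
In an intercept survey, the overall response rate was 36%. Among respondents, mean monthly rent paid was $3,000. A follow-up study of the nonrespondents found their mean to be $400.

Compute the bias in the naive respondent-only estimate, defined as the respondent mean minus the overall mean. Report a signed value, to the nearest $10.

Nonresponse fraction = 1 − 0.36 = 0.64.
Bias = (nonresponse fraction) × (respondent mean − nonrespondent mean)
     = 0.64 × (3000 − 400) = 0.64 × 2600 = 1664.

+$1,660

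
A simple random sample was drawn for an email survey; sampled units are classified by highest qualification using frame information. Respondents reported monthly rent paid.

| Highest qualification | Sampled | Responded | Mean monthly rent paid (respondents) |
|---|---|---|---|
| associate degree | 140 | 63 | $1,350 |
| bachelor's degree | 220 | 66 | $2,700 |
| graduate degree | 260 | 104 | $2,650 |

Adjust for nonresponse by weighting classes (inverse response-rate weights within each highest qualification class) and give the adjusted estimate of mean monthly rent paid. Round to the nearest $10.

Class response rates: associate degree 63/140 = 45%, bachelor's degree 66/220 = 30%, graduate degree 104/260 = 40%.
With weight = n_sampled/n_responded per class, the weighted class total is n_sampled:
  associate degree: 140 × 1350 = 189,000
  bachelor's degree: 220 × 2700 = 594,000
  graduate degree: 260 × 2650 = 689,000
Adjusted estimate = 1,472,000 / 620 = 2374.19 → $2,370.

$2,370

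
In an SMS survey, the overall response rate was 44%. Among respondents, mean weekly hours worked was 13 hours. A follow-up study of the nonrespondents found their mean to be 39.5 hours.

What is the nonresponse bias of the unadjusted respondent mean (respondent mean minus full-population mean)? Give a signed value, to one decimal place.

-14.8

Nonresponse fraction = 1 − 0.44 = 0.56.
Bias = (nonresponse fraction) × (respondent mean − nonrespondent mean)
     = 0.56 × (13 − 39.5) = 0.56 × -26.5 = -14.84.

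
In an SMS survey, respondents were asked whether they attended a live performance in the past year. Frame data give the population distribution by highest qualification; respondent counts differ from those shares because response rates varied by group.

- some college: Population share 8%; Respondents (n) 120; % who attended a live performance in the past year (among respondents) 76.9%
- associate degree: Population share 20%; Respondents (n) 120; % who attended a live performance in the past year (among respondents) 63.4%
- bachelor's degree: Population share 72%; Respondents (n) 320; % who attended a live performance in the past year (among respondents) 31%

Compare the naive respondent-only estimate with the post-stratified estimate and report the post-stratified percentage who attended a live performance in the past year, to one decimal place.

41.2%

Without adjustment, the pooled respondent share is:
  (120/560)×76.9 + (120/560)×63.4 + (320/560)×31 = 47.7786%
Post-stratified estimate weights by population shares:
  0.08×76.9 + 0.2×63.4 + 0.72×31 = 41.152%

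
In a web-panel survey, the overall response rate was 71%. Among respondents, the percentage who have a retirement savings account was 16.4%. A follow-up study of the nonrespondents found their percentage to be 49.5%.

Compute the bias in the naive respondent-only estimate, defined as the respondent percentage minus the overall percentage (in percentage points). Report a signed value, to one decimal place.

Nonresponse fraction = 1 − 0.71 = 0.29.
Bias = (nonresponse fraction) × (respondent percentage − nonrespondent percentage)
     = 0.29 × (16.4 − 49.5) = 0.29 × -33.1 = -9.599.

-9.6 percentage points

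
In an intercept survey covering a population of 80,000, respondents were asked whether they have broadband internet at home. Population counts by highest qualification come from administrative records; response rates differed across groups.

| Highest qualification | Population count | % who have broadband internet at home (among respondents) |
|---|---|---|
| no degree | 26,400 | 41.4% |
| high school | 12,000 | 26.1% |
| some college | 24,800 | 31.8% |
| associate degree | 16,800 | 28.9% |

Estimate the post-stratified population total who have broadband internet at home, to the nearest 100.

Apply each group's respondent rate to its population count:
  no degree: 26,400 × 41.4% = 10929.6
  high school: 12,000 × 26.1% = 3132
  some college: 24,800 × 31.8% = 7886.4
  associate degree: 16,800 × 28.9% = 4855.2
Estimated total = 26803.2 → 26,800.

26,800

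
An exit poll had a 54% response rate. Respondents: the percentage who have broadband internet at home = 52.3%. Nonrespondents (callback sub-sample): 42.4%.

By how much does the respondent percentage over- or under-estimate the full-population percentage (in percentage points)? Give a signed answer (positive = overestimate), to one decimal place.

Nonresponse fraction = 1 − 0.54 = 0.46.
Bias = (nonresponse fraction) × (respondent percentage − nonrespondent percentage)
     = 0.46 × (52.3 − 42.4) = 0.46 × 9.9 = 4.554.

+4.6 percentage points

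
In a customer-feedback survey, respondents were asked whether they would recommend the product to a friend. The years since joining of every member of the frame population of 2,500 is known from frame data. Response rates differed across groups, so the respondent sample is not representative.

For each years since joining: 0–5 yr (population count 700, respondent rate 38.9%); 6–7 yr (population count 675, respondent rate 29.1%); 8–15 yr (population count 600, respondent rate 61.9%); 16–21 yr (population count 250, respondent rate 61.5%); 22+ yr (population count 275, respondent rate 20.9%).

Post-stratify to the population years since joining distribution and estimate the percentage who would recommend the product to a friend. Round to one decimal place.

Post-stratification weights by population share, not respondent share:
  0–5 yr: (700/2,500) × 38.9 = 10.892
  6–7 yr: (675/2,500) × 29.1 = 7.857
  8–15 yr: (600/2,500) × 61.9 = 14.856
  16–21 yr: (250/2,500) × 61.5 = 6.15
  22+ yr: (275/2,500) × 20.9 = 2.299
Post-stratified estimate = 42.054 → 42.1%.

42.1%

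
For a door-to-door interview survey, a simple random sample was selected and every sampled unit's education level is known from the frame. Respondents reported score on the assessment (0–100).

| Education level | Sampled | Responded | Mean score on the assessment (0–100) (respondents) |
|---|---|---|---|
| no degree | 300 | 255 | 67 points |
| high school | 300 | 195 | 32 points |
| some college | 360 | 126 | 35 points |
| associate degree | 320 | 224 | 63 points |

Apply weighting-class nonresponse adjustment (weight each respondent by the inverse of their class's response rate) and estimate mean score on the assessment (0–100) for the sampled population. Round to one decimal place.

Response rates by class: no degree 255/300 = 85%, high school 195/300 = 65%, some college 126/360 = 35%, associate degree 224/320 = 70%.
Weighting each respondent by the inverse class response rate inflates each class back to its sampled size, so the class weight is n_sampled:
  no degree: 300 × 67 = 20,100
  high school: 300 × 32 = 9600
  some college: 360 × 35 = 12,600
  associate degree: 320 × 63 = 20,160
Adjusted estimate = 62,460 / 1,280 = 48.7969 → 48.8.

48.8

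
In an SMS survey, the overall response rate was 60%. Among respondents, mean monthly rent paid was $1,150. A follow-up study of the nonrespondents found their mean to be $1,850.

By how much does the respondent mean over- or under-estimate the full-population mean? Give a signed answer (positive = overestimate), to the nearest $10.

Nonresponse fraction = 1 − 0.6 = 0.4.
Bias = (nonresponse fraction) × (respondent mean − nonrespondent mean)
     = 0.4 × (1150 − 1850) = 0.4 × -700 = -280.

-$280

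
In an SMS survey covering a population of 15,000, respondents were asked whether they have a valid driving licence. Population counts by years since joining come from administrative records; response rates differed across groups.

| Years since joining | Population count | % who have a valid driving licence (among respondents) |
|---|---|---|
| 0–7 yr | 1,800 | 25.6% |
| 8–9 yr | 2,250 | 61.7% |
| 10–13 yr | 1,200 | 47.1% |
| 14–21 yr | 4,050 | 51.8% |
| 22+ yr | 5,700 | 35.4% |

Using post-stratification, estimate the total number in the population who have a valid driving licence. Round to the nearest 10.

6,530

Estimated count per cell = population count × respondent percentage:
  0–7 yr: 1,800 × 25.6% = 460.8
  8–9 yr: 2,250 × 61.7% = 1388.25
  10–13 yr: 1,200 × 47.1% = 565.2
  14–21 yr: 4,050 × 51.8% = 2097.9
  22+ yr: 5,700 × 35.4% = 2017.8
Estimated total = 6529.95 → 6,530.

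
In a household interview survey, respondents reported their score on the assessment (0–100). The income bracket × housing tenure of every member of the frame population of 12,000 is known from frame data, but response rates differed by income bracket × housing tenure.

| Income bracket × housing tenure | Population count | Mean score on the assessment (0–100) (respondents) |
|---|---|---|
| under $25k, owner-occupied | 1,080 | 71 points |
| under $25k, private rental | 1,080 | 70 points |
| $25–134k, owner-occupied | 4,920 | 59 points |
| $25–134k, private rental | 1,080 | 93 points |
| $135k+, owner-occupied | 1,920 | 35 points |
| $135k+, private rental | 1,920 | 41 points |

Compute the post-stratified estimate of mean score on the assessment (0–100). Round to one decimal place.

57.4

Reweight to the known income bracket × housing tenure distribution:
  under $25k, owner-occupied: (1,080/12,000) × 71 = 6.39
  under $25k, private rental: (1,080/12,000) × 70 = 6.3
  $25–134k, owner-occupied: (4,920/12,000) × 59 = 24.19
  $25–134k, private rental: (1,080/12,000) × 93 = 8.37
  $135k+, owner-occupied: (1,920/12,000) × 35 = 5.6
  $135k+, private rental: (1,920/12,000) × 41 = 6.56
Post-stratified estimate = 57.41 → 57.4.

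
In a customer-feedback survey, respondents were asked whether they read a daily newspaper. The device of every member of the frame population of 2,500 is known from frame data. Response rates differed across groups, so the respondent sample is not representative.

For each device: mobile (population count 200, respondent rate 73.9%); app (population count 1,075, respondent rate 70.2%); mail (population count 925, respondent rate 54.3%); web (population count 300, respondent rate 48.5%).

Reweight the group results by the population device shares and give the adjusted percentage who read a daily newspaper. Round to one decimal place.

Weight each group's respondent value by its population share:
  mobile: (200/2,500) × 73.9 = 5.912
  app: (1,075/2,500) × 70.2 = 30.186
  mail: (925/2,500) × 54.3 = 20.091
  web: (300/2,500) × 48.5 = 5.82
Post-stratified estimate = 62.009 → 62.0%.

62.0%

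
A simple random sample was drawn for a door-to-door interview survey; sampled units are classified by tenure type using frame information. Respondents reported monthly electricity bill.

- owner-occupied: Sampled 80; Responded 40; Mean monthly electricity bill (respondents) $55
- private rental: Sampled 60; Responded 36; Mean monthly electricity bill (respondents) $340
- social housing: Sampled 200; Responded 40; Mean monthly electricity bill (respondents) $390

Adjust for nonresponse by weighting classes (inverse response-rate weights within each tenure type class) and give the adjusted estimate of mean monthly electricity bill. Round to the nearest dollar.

Class response rates: owner-occupied 40/80 = 50%, private rental 36/60 = 60%, social housing 40/200 = 20%.
With weight = n_sampled/n_responded per class, the weighted class total is n_sampled:
  owner-occupied: 80 × 55 = 4400
  private rental: 60 × 340 = 20,400
  social housing: 200 × 390 = 78,000
Adjusted estimate = 102,800 / 340 = 302.353 → $302.

$302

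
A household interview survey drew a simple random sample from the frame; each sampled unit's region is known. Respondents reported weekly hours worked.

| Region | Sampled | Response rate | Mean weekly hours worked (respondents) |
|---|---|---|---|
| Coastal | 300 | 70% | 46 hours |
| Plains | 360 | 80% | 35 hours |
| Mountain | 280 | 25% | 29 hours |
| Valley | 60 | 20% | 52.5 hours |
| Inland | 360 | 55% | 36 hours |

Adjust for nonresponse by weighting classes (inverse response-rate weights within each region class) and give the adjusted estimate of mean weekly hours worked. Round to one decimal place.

37.2

Each respondent's weight = sampled/responded in their class; summing within a class gives n_sampled, so:
  Coastal: 300 × 46 = 13,800
  Plains: 360 × 35 = 12,600
  Mountain: 280 × 29 = 8120
  Valley: 60 × 52.5 = 3150
  Inland: 360 × 36 = 12,960
Adjusted estimate = 50,630 / 1,360 = 37.2279 → 37.2.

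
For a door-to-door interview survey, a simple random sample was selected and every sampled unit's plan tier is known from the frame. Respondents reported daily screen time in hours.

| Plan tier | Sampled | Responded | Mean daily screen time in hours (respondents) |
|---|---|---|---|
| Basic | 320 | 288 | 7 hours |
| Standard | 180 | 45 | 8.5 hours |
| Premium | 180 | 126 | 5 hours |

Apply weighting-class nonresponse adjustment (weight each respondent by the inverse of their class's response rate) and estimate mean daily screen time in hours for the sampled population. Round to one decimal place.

6.9

Response rates by class: Basic 288/320 = 90%, Standard 45/180 = 25%, Premium 126/180 = 70%.
Inverse-response-rate weighting restores each class to its sampled count, so class totals weight by n_sampled:
  Basic: 320 × 7 = 2240
  Standard: 180 × 8.5 = 1530
  Premium: 180 × 5 = 900
Adjusted estimate = 4670 / 680 = 6.86765 → 6.9.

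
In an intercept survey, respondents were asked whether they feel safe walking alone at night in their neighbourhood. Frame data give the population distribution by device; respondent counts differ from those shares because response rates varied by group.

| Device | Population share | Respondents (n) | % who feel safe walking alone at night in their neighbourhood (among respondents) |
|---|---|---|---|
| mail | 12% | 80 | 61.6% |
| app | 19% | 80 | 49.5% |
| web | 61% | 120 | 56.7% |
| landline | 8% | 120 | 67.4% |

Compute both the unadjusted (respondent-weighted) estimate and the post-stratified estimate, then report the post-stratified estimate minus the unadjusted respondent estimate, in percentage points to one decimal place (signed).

-2.7 percentage points

Naive respondent-only estimate (weights = respondent counts):
  (80/400)×61.6 + (80/400)×49.5 + (120/400)×56.7 + (120/400)×67.4 = 59.45%
Post-stratifying to population shares instead:
  0.12×61.6 + 0.19×49.5 + 0.61×56.7 + 0.08×67.4 = 56.776%
Difference = 56.776 − 59.45 = -2.674 pp.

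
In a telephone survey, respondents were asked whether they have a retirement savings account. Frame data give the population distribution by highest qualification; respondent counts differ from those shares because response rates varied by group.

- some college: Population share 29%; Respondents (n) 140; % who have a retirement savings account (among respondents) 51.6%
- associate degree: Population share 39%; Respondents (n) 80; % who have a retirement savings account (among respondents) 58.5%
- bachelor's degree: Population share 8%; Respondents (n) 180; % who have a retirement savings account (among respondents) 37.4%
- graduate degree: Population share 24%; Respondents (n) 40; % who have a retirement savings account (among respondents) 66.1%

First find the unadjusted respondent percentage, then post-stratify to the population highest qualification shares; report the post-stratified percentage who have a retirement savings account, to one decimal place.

Unadjusted (pooled respondent) estimate weights by respondent counts:
  (140/440)×51.6 + (80/440)×58.5 + (180/440)×37.4 + (40/440)×66.1 = 48.3636%
Reweighting by population highest qualification shares:
  0.29×51.6 + 0.39×58.5 + 0.08×37.4 + 0.24×66.1 = 56.635%

56.6%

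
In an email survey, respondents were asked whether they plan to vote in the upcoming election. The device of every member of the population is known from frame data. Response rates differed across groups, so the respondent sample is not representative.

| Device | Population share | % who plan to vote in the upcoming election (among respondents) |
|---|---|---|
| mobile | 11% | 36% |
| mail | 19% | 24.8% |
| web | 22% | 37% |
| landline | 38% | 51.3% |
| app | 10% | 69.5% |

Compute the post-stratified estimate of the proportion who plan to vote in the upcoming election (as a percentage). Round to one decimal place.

Post-stratification weights by population share, not respondent share:
  mobile: 0.11 × 36 = 3.96
  mail: 0.19 × 24.8 = 4.712
  web: 0.22 × 37 = 8.14
  landline: 0.38 × 51.3 = 19.494
  app: 0.1 × 69.5 = 6.95
Post-stratified estimate = 43.256 → 43.3%.

43.3%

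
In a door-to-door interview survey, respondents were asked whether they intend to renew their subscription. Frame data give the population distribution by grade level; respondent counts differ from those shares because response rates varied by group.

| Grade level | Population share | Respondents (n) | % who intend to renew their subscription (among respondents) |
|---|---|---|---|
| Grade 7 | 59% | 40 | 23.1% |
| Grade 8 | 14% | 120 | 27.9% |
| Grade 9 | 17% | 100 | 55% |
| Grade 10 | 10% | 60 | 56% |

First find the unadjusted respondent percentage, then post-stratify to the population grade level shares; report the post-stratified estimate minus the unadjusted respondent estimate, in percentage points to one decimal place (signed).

Without adjustment, the pooled respondent share is:
  (40/320)×23.1 + (120/320)×27.9 + (100/320)×55 + (60/320)×56 = 41.0375%
Post-stratifying to population shares instead:
  0.59×23.1 + 0.14×27.9 + 0.17×55 + 0.1×56 = 32.485%
Difference = 32.485 − 41.0375 = -8.5525 pp.

-8.6 percentage points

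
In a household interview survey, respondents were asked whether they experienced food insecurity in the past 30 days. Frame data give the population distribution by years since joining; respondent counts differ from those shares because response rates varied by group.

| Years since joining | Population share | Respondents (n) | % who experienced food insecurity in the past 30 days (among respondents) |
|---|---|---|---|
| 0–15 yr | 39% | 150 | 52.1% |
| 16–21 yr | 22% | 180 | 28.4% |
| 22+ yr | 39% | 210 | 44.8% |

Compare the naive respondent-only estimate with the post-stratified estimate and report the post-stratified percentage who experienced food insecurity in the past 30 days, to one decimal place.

44.0%

Naive respondent-only estimate (weights = respondent counts):
  (150/540)×52.1 + (180/540)×28.4 + (210/540)×44.8 = 41.3611%
Reweighting by population years since joining shares:
  0.39×52.1 + 0.22×28.4 + 0.39×44.8 = 44.039%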